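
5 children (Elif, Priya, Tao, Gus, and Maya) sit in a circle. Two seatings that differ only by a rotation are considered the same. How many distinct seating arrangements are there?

Fix one person's seat to break rotational symmetry; the remaining 4 people can be arranged in (4)! = 24 ways.

24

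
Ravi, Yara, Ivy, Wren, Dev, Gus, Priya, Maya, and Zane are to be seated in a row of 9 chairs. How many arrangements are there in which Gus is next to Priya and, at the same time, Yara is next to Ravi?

20160

Treat {Gus,Priya} as one block (2 orders) and {Yara,Ravi} as another (2 orders).
That leaves 7 units to arrange: 2 × 2 × 7! = 4 × 5040 = 20160.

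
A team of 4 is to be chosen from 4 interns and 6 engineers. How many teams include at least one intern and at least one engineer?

Unrestricted: C(10,4) = 210 ways to pick any 4 of the 10.
Subtract selections that omit an entire group: no interns → C(6,4) = 15; no engineers → C(4,4) = 1.
Both groups omitted at once is impossible, so 210 − 16 = 194.

194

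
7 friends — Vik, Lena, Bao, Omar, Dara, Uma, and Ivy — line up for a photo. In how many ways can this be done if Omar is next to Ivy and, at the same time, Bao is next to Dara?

Treat {Omar,Ivy} as one block (2 orders) and {Bao,Dara} as another (2 orders).
That leaves 5 units to arrange: 2 × 2 × 5! = 4 × 120 = 480.

480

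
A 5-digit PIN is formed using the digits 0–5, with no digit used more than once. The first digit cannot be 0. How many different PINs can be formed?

The first digit has 6−1 = 5 choices (anything except 0).
The remaining 4 digits are filled from the other 5 symbols without repetition: 5 × 4 × 3 × 2 = 120.
Total: 5 × 120 = 600.

600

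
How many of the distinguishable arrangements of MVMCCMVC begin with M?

With the first slot taken by M, it remains to arrange the other 7 letters (VMCCMVC).
Those 7 letters have C appearing 3 times, M appearing twice, and V appearing twice, giving (7)!/(3!·2!·2!) = 210.

210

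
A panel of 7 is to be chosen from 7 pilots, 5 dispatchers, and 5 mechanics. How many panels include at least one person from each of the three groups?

With no constraint there are C(17,7) = 19448 possible selections.
Selections missing a whole group: no pilots → C(10,7) = 120; no dispatchers → C(12,7) = 792; no mechanics → C(12,7) = 792.
Add back selections omitting two groups (i.e. drawn from a single group): C(7,7) + C(5,7) + C(5,7) = 1.
By inclusion–exclusion: 19448 − 1704 + 1 = 17745.

17745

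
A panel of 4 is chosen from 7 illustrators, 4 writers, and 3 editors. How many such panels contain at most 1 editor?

825

Split by how many editors are chosen (0 through 1).
Sum: C(3,0)·C(11,4) + C(3,1)·C(11,3) = 330 + 495 = 825.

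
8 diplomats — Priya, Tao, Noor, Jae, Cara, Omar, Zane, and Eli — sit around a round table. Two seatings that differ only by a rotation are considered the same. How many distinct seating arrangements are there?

Around a circle, 8 distinct people have 8!/8 = (7)! = 5040 rotationally distinct seatings.

5040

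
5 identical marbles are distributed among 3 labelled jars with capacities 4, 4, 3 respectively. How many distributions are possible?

16

Without the upper bounds there are C(7,2) = 21 ways to split 5 among 3 jars.
Subtract solutions that violate a single cap (substitute x_i' = x_i − (cap_i+1)): x_1 ≥ 5 gives C(2,2) = 1; x_2 ≥ 5 gives C(2,2) = 1; x_3 ≥ 4 gives C(3,2) = 3. Together 5.
No two caps can be exceeded simultaneously, so the pair terms are all 0.
By inclusion–exclusion the count is 21 − 5 + 0 = 16.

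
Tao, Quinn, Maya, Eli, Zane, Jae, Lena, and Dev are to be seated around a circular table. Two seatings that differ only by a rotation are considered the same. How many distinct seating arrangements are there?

Fix one person's seat to break rotational symmetry; the remaining 7 people can be arranged in (7)! = 5040 ways.

5040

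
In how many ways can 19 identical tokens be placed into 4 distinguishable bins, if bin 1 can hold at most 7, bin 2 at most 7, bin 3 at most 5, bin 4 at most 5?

Without the upper bounds there are C(22,3) = 1540 ways to split 19 among 4 bins.
Subtract solutions that violate a single cap (substitute x_i' = x_i − (cap_i+1)): x_1 ≥ 8 gives C(14,3) = 364; x_2 ≥ 8 gives C(14,3) = 364; x_3 ≥ 6 gives C(16,3) = 560; x_4 ≥ 6 gives C(16,3) = 560. Together 1848.
Add back pairs where two caps are both exceeded: 20 + 56 + 56 + 56 + 56 + 120 = 364.
By inclusion–exclusion the count is 1540 − 1848 + 364 = 56.

56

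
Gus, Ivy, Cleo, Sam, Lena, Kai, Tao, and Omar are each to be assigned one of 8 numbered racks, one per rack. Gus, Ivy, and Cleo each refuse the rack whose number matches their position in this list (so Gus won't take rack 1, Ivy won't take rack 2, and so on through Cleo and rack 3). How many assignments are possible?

Let Aᵢ (for i ∈ {1, 2, 3}) be the placements that put person i in their forbidden rack. Any j of these fix j positions, leaving (8−j)! ways to fill the rest, and there are C(3,j) ways to pick which j.
By inclusion–exclusion, the number of valid placements is Σ_{j=0}^{3} (−1)^j C(3,j)·(8−j)!.
Computing: 40320 − 15120 + 2160 − 120 = 27240.

27240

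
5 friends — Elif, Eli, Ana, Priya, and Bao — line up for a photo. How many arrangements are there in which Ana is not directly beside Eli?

72

Of the 5! = 120 arrangements, those with Ana and Eli adjacent number 2 × 4! = 48 (treat the pair as a block with 2 internal orders).
Complementary counting: 120 − 48 = 72.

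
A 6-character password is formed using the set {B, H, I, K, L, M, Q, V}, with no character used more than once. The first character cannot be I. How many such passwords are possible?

17640

The first character has 8−1 = 7 choices (anything except I).
The remaining 5 characters are filled from the other 7 symbols without repetition: 7 × 6 × 5 × 4 × 3 = 2520.
Total: 7 × 2520 = 17640.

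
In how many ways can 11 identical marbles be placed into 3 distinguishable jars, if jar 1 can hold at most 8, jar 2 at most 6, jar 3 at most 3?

22

Without the upper bounds there are C(13,2) = 78 ways to split 11 among 3 jars.
Subtract solutions that violate a single cap (substitute x_i' = x_i − (cap_i+1)): x_1 ≥ 9 gives C(4,2) = 6; x_2 ≥ 7 gives C(6,2) = 15; x_3 ≥ 4 gives C(9,2) = 36. Together 57.
Add back pairs where two caps are both exceeded: 0 + 0 + 1 = 1.
By inclusion–exclusion the count is 78 − 57 + 1 = 22.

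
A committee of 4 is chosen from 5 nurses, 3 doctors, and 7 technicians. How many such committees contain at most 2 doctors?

1353

Split by how many doctors are chosen (0 through 2).
Sum: C(3,0)·C(12,4) + C(3,1)·C(12,3) + C(3,2)·C(12,2) = 495 + 660 + 198 = 1353.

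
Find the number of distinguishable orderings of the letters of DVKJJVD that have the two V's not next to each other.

There are 7!/(2!·2!·2!) = 630 arrangements of DVKJJVD in total.
If the two V's are adjacent, glue them into one block, leaving 6 items to arrange: (6)!/(2!·2!) = 180 ways.
Subtracting, 630 − 180 = 450 arrangements keep the V's apart.

450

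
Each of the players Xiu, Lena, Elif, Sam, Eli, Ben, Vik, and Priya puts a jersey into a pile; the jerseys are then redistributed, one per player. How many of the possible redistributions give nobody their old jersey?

14833

Count assignments avoiding every fixed point. For any j of the 8 players fixed to their old jersey, the other 8−j can be arranged in (8−j)! ways.
By inclusion–exclusion this is Σ_{j=0}^{8} (−1)^j C(8,j)·(8−j)!.
Computing: 40320 − 40320 + 20160 − 6720 + 1680 − 336 + 56 − 8 + 1 = 14833.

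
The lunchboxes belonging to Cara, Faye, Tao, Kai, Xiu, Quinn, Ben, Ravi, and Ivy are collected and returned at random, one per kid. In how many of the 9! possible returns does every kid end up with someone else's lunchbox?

133496

Let Aᵢ be the assignments in which kid i gets their own lunchbox. We want the size of the complement of A₁∪…∪A_9.
By inclusion–exclusion this is Σ_{j=0}^{9} (−1)^j C(9,j)·(9−j)!.
Computing: 362880 − 362880 + 181440 − 60480 + 15120 − 3024 + 504 − 72 + 9 − 1 = 133496.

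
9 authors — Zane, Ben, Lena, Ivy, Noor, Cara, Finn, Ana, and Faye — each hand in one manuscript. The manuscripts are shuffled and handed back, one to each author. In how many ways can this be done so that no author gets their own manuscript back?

133496

Count assignments avoiding every fixed point. For any j of the 9 authors fixed to their own manuscript, the other 9−j can be arranged in (9−j)! ways.
By inclusion–exclusion this is Σ_{j=0}^{9} (−1)^j C(9,j)·(9−j)!.
Computing: 362880 − 362880 + 181440 − 60480 + 15120 − 3024 + 504 − 72 + 9 − 1 = 133496.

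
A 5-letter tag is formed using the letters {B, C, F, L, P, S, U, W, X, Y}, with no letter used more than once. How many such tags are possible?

Choose and order 5 of the 10 symbols: the first letter has 10 options, the next 9, and so on down to 6.
That product is 10 × 9 × 8 × 7 × 6 = 30240.

30240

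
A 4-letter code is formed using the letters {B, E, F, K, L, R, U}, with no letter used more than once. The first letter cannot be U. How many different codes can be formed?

720

The first letter has 7−1 = 6 choices (anything except U).
The remaining 3 letters are filled from the other 6 symbols without repetition: 6 × 5 × 4 = 120.
Total: 6 × 120 = 720.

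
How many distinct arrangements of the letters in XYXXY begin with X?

6

With the first slot taken by X, it remains to arrange the other 4 letters (YXXY).
Those 4 letters have X appearing twice and Y appearing twice, giving (4)!/(2!·2!) = 6.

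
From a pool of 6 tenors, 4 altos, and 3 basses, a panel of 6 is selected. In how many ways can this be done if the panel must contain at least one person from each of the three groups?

Unrestricted: C(13,6) = 1716 ways to pick any 6 of the 13.
Subtract selections that omit an entire group: no tenors → C(7,6) = 7; no altos → C(9,6) = 84; no basses → C(10,6) = 210.
Add back selections omitting two groups (i.e. drawn from a single group): C(6,6) + C(4,6) + C(3,6) = 1.
By inclusion–exclusion: 1716 − 301 + 1 = 1416.

1416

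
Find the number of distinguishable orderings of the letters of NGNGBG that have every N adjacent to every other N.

20

Treat the 2 copies of N as a single block. The multiset to arrange is then {NN, B, G, G, G}, 5 items in all.
That gives (5)!/(3!) = 20 arrangements.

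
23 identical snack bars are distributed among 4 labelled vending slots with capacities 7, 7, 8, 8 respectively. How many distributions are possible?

By stars and bars, unrestricted non-negative solutions to x_1+…+x_4 = 23 number C(23+3,3) = 2600.
Subtract solutions that violate a single cap (substitute x_i' = x_i − (cap_i+1)): x_1 ≥ 8 gives C(18,3) = 816; x_2 ≥ 8 gives C(18,3) = 816; x_3 ≥ 9 gives C(17,3) = 680; x_4 ≥ 9 gives C(17,3) = 680. Together 2992.
Add back pairs where two caps are both exceeded: 120 + 84 + 84 + 84 + 84 + 56 = 512.
By inclusion–exclusion the count is 2600 − 2992 + 512 = 120.

120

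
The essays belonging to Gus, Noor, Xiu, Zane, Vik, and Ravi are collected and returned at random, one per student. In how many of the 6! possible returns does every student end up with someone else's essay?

Count assignments avoiding every fixed point. For any j of the 6 students fixed to their own essay, the other 6−j can be arranged in (6−j)! ways.
By inclusion–exclusion this is Σ_{j=0}^{6} (−1)^j C(6,j)·(6−j)!.
Computing: 720 − 720 + 360 − 120 + 30 − 6 + 1 = 265.

265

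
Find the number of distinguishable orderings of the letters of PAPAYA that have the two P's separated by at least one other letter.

There are 6!/(3!·2!) = 60 arrangements of PAPAYA in total.
Arrangements with the P's together: treat PP as one letter, giving (5)!/(3!) = 20.
Subtracting, 60 − 20 = 40 arrangements keep the P's apart.

40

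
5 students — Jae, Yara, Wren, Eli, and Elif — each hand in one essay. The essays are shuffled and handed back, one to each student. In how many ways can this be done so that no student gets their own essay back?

44

This is the derangement count D_5: permutations of 5 items with no fixed point.
By inclusion–exclusion this is Σ_{j=0}^{5} (−1)^j C(5,j)·(5−j)!.
Computing: 120 − 120 + 60 − 20 + 5 − 1 = 44.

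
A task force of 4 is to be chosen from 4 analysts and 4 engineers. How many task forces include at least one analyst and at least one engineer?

68

Total 4-person selections from all 8: C(8,4) = 70.
Selections missing a whole group: no analysts → C(4,4) = 1; no engineers → C(4,4) = 1.
Both groups omitted at once is impossible, so 70 − 2 = 68.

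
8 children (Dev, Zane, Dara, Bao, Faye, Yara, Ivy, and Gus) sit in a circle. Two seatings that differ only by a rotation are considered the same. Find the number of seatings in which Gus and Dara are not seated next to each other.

3600

Without the restriction there are (7)! = 5040 seatings.
Those with Gus next to Dara: fuse the pair into one unit and seat 7 units around a circle — 2·(6)! = 1440.
Subtracting, 5040 − 1440 = 3600.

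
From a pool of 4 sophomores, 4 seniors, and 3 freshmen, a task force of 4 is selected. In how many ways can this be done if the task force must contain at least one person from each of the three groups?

192

With no constraint there are C(11,4) = 330 possible selections.
Selections missing a whole group: no sophomores → C(7,4) = 35; no seniors → C(7,4) = 35; no freshmen → C(8,4) = 70.
Add back selections omitting two groups (i.e. drawn from a single group): C(4,4) + C(4,4) + C(3,4) = 2.
By inclusion–exclusion: 330 − 140 + 2 = 192.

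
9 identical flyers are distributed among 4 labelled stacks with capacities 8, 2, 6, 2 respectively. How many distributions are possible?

61

Ignoring the caps, the number of non-negative solutions to x_1+…+x_4 = 9 is C(12,3) = 220.
Subtract solutions that violate a single cap (substitute x_i' = x_i − (cap_i+1)): x_1 ≥ 9 gives C(3,3) = 1; x_2 ≥ 3 gives C(9,3) = 84; x_3 ≥ 7 gives C(5,3) = 10; x_4 ≥ 3 gives C(9,3) = 84. Together 179.
Add back pairs where two caps are both exceeded: 0 + 0 + 0 + 0 + 20 + 0 = 20.
By inclusion–exclusion the count is 220 − 179 + 20 = 61.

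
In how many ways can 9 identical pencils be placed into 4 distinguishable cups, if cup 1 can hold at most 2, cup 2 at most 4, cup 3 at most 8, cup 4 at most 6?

Without the upper bounds there are C(12,3) = 220 ways to split 9 among 4 cups.
Subtract solutions that violate a single cap (substitute x_i' = x_i − (cap_i+1)): x_1 ≥ 3 gives C(9,3) = 84; x_2 ≥ 5 gives C(7,3) = 35; x_3 ≥ 9 gives C(3,3) = 1; x_4 ≥ 7 gives C(5,3) = 10. Together 130.
Add back pairs where two caps are both exceeded: 4 + 0 + 0 + 0 + 0 + 0 = 4.
By inclusion–exclusion the count is 220 − 130 + 4 = 94.

94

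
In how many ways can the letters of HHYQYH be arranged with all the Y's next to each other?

Treat the 2 copies of Y as a single block. The multiset to arrange is then {YY, H, H, H, Q}, 5 items in all.
That gives (5)!/(3!) = 20 arrangements.

20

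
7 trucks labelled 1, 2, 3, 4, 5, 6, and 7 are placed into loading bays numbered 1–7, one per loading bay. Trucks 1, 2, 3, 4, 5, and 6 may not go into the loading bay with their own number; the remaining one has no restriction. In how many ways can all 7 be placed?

2119

Let Aᵢ (for 1 ≤ i ≤ 6) be the placements that put truck i in its forbidden loading bay. Any j of these fix j positions, leaving (7−j)! ways to fill the rest, and there are C(6,j) ways to pick which j.
By inclusion–exclusion, the number of valid placements is Σ_{j=0}^{6} (−1)^j C(6,j)·(7−j)!.
Computing: 5040 − 4320 + 1800 − 480 + 90 − 12 + 1 = 2119.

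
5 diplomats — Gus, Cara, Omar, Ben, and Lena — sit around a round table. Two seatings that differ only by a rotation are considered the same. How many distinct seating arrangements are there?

Seat Gus anywhere (absorbing the rotational symmetry), then permute the other 4: (4)! = 24.

24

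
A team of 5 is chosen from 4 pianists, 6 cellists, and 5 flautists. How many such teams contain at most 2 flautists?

2502

Split by how many flautists are chosen (0 through 2).
Sum: C(5,0)·C(10,5) + C(5,1)·C(10,4) + C(5,2)·C(10,3) = 252 + 1050 + 1200 = 2502.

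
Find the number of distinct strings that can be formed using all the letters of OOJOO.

Letter multiplicities in OOJOO: J×1, O×4.
So there are 5! / (4!) = 5 distinguishable arrangements.

5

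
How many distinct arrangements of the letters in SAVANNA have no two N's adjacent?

300

Total arrangements of SAVANNA: 7!/(3!·2!) = 420.
If the two N's are adjacent, glue them into one block, leaving 6 items to arrange: (6)!/(3!) = 120 ways.
Subtracting, 420 − 120 = 300 arrangements keep the N's apart.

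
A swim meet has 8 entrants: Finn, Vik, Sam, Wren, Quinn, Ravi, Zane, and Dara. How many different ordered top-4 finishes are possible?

This is an ordered selection of 4 from 8: P(8,4).
That gives 8 × 7 × 6 × 5 = 1680.

1680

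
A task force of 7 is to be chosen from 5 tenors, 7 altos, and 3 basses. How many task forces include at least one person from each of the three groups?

Unrestricted: C(15,7) = 6435 ways to pick any 7 of the 15.
Subtract selections that omit an entire group: no tenors → C(10,7) = 120; no altos → C(8,7) = 8; no basses → C(12,7) = 792.
Add back selections omitting two groups (i.e. drawn from a single group): C(5,7) + C(7,7) + C(3,7) = 1.
By inclusion–exclusion: 6435 − 920 + 1 = 5516.

5516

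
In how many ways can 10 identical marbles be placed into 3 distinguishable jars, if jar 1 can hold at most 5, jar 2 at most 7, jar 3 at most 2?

12

Without the upper bounds there are C(12,2) = 66 ways to split 10 among 3 jars.
Subtract solutions that violate a single cap (substitute x_i' = x_i − (cap_i+1)): x_1 ≥ 6 gives C(6,2) = 15; x_2 ≥ 8 gives C(4,2) = 6; x_3 ≥ 3 gives C(9,2) = 36. Together 57.
Add back pairs where two caps are both exceeded: 0 + 3 + 0 = 3.
By inclusion–exclusion the count is 66 − 57 + 3 = 12.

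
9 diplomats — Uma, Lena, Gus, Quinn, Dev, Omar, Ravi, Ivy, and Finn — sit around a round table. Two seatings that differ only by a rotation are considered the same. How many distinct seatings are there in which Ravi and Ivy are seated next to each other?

10080

Glue Ravi and Ivy into a block (2 internal orders). Seating 8 units around a circle gives (7)! arrangements.
So 2 × (7)! = 2 × 5040 = 10080.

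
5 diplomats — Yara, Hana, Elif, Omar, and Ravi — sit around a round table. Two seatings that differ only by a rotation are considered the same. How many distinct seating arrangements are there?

Seat Yara anywhere (absorbing the rotational symmetry), then permute the other 4: (4)! = 24.

24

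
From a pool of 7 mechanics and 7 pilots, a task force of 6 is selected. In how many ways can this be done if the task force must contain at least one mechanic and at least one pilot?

2989

Unrestricted: C(14,6) = 3003 ways to pick any 6 of the 14.
Subtract selections that omit an entire group: no mechanics → C(7,6) = 7; no pilots → C(7,6) = 7.
Both groups omitted at once is impossible, so 3003 − 14 = 2989.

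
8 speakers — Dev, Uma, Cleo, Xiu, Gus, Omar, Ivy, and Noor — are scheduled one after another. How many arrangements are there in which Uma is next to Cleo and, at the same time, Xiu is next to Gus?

2880

Treat {Uma,Cleo} as one block (2 orders) and {Xiu,Gus} as another (2 orders).
That leaves 6 units to arrange: 2 × 2 × 6! = 4 × 720 = 2880.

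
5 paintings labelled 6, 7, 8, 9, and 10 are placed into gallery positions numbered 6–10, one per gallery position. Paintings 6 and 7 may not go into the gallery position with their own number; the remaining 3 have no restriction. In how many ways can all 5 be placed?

78

Let Aᵢ (for i ∈ {6, 7}) be the placements that put painting i in its forbidden gallery position. Any j of these fix j positions, leaving (5−j)! ways to fill the rest, and there are C(2,j) ways to pick which j.
By inclusion–exclusion, the number of valid placements is Σ_{j=0}^{2} (−1)^j C(2,j)·(5−j)!.
Computing: 120 − 48 + 6 = 78.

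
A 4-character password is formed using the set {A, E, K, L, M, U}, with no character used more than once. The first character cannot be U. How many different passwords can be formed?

300

The first character has 6−1 = 5 choices (anything except U).
The remaining 3 characters are filled from the other 5 symbols without repetition: 5 × 4 × 3 = 60.
Total: 5 × 60 = 300.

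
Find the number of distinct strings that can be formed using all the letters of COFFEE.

Letter multiplicities in COFFEE: C×1, E×2, F×2, O×1.
Dividing 6! = 720 by 2!·2! = 4 for the repeated letters gives 180.

180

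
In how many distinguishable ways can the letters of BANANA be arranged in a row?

The 6 letters of BANANA have repeats: A appearing 3 times and N appearing twice.
So there are 6! / (3!·2!) = 60 distinguishable arrangements.

60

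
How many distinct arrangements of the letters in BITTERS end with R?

360

Fix R in the last position and arrange the remaining 6 letters.
Those 6 letters have T appearing twice, giving (6)!/(2!) = 360.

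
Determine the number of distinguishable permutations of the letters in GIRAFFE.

The 7 letters of GIRAFFE have repeats: F appearing twice.
Dividing 7! = 5040 by 2! = 2 for the repeated letters gives 2520.

2520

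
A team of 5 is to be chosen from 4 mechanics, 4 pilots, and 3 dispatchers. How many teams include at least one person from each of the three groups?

Total 5-person selections from all 11: C(11,5) = 462.
Subtract selections that omit an entire group: no mechanics → C(7,5) = 21; no pilots → C(7,5) = 21; no dispatchers → C(8,5) = 56.
Add back selections omitting two groups (i.e. drawn from a single group): C(4,5) + C(4,5) + C(3,5) = 0.
By inclusion–exclusion: 462 − 98 + 0 = 364.

364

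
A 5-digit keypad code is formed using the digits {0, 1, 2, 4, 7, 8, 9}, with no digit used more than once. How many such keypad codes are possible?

With no repetition, fill the 5 digits in order: 7 choices, then 6, down to 3.
7 × 6 × 5 × 4 × 3 = 2520.

2520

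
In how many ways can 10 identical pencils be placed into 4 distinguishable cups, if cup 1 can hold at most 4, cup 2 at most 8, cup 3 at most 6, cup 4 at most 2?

97

Without the upper bounds there are C(13,3) = 286 ways to split 10 among 4 cups.
Subtract solutions that violate a single cap (substitute x_i' = x_i − (cap_i+1)): x_1 ≥ 5 gives C(8,3) = 56; x_2 ≥ 9 gives C(4,3) = 4; x_3 ≥ 7 gives C(6,3) = 20; x_4 ≥ 3 gives C(10,3) = 120. Together 200.
Add back pairs where two caps are both exceeded: 0 + 0 + 10 + 0 + 0 + 1 = 11.
By inclusion–exclusion the count is 286 − 200 + 11 = 97.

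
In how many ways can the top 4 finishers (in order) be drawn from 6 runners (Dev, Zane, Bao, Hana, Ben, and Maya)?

This is an ordered selection of 4 from 6: P(6,4).
That gives 6 × 5 × 4 × 3 = 360.

360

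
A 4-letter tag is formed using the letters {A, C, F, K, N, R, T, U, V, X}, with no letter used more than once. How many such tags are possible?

This is a permutation of 4 out of 10: P(10,4) = 10!/6!.
That product is 10 × 9 × 8 × 7 = 5040.

5040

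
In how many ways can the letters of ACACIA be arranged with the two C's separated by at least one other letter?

40

There are 6!/(3!·2!) = 60 arrangements of ACACIA in total.
Arrangements with the C's together: treat CC as one letter, giving (5)!/(3!) = 20.
Hence 60 − 20 = 40.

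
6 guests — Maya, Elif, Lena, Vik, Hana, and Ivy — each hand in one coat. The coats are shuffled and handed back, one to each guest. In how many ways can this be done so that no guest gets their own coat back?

265

Count assignments avoiding every fixed point. For any j of the 6 guests fixed to their own coat, the other 6−j can be arranged in (6−j)! ways.
By inclusion–exclusion this is Σ_{j=0}^{6} (−1)^j C(6,j)·(6−j)!.
Computing: 720 − 720 + 360 − 120 + 30 − 6 + 1 = 265.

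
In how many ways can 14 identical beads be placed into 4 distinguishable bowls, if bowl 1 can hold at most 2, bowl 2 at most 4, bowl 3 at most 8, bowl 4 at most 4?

31

Without the upper bounds there are C(17,3) = 680 ways to split 14 among 4 bowls.
Subtract solutions that violate a single cap (substitute x_i' = x_i − (cap_i+1)): x_1 ≥ 3 gives C(14,3) = 364; x_2 ≥ 5 gives C(12,3) = 220; x_3 ≥ 9 gives C(8,3) = 56; x_4 ≥ 5 gives C(12,3) = 220. Together 860.
Add back pairs where two caps are both exceeded: 84 + 10 + 84 + 1 + 35 + 1 = 215.
Subtract triples: 0 + 4 + 0 + 0 = 4.
By inclusion–exclusion the count is 680 − 860 + 215 − 4 = 31.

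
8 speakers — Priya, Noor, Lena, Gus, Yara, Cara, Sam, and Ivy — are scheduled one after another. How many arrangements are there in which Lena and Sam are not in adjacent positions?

Of the 8! = 40320 arrangements, those with Lena and Sam adjacent number 2 × 7! = 10080 (treat the pair as a block with 2 internal orders).
So 40320 − 10080 = 30240 arrangements keep them apart.

30240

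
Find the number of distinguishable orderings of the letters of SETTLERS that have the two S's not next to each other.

Total arrangements of SETTLERS: 8!/(2!·2!·2!) = 5040.
Arrangements with the S's together: treat SS as one letter, giving (7)!/(2!·2!) = 1260.
Hence 5040 − 1260 = 3780.

3780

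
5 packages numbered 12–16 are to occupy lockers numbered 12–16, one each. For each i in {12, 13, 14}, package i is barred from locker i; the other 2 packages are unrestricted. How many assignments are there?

Let Aᵢ (for i ∈ {12, 13, 14}) be the placements that put package i in its forbidden locker. Any j of these fix j positions, leaving (5−j)! ways to fill the rest, and there are C(3,j) ways to pick which j.
By inclusion–exclusion, the number of valid placements is Σ_{j=0}^{3} (−1)^j C(3,j)·(5−j)!.
Computing: 120 − 72 + 18 − 2 = 64.

64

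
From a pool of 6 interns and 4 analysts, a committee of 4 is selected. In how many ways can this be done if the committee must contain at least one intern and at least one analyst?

With no constraint there are C(10,4) = 210 possible selections.
Selections missing a whole group: no interns → C(4,4) = 1; no analysts → C(6,4) = 15.
Both groups omitted at once is impossible, so 210 − 16 = 194.

194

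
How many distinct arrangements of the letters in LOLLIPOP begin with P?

Fix P in the first position and arrange the remaining 7 letters.
Those 7 letters have L appearing 3 times and O appearing twice, giving (7)!/(3!·2!) = 420.

420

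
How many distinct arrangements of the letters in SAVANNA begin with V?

Fix V in the first position and arrange the remaining 6 letters.
Those 6 letters have A appearing 3 times and N appearing twice, giving (6)!/(3!·2!) = 60.

60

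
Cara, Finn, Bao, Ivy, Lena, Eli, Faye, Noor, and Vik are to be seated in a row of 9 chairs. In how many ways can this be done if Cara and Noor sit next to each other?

80640

Treat {Cara, Noor} as a single unit. There are 8 units to order, and the pair itself can be ordered 2 ways.
So the count is 2·(8)! = 80640.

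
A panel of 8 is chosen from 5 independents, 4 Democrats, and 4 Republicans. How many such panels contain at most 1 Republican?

Split by how many Republicans are chosen (0 through 1).
Sum: C(4,0)·C(9,8) + C(4,1)·C(9,7) = 9 + 144 = 153.

153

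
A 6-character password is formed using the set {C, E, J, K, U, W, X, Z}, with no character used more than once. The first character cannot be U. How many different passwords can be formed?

17640

The first character has 8−1 = 7 choices (anything except U).
The remaining 5 characters are filled from the other 7 symbols without repetition: 7 × 6 × 5 × 4 × 3 = 2520.
Total: 7 × 2520 = 17640.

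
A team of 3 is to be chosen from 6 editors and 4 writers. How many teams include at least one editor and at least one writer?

96

Unrestricted: C(10,3) = 120 ways to pick any 3 of the 10.
Subtract selections that omit an entire group: no editors → C(4,3) = 4; no writers → C(6,3) = 20.
Both groups omitted at once is impossible, so 120 − 24 = 96.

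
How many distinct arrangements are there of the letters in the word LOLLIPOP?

1680

The 8 letters of LOLLIPOP have repeats: L appearing 3 times, O appearing twice, and P appearing twice.
Dividing 8! = 40320 by 3!·2!·2! = 24 for the repeated letters gives 1680.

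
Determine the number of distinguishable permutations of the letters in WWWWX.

5

Letter multiplicities in WWWWX: W×4, X×1.
The number of distinct arrangements is 5!/(4!) = 120/24 = 5.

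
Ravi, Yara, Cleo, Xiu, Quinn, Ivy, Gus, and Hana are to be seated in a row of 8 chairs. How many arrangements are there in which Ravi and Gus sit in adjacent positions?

Place the 6 others and the Ravi-Gus pair as 7 objects in a line; the pair has 2 internal arrangements.
So the count is 2·(7)! = 10080.

10080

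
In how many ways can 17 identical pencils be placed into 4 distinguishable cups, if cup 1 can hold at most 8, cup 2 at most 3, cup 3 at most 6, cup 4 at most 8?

Without the upper bounds there are C(20,3) = 1140 ways to split 17 among 4 cups.
Subtract solutions that violate a single cap (substitute x_i' = x_i − (cap_i+1)): x_1 ≥ 9 gives C(11,3) = 165; x_2 ≥ 4 gives C(16,3) = 560; x_3 ≥ 7 gives C(13,3) = 286; x_4 ≥ 9 gives C(11,3) = 165. Together 1176.
Add back pairs where two caps are both exceeded: 35 + 4 + 0 + 84 + 35 + 4 = 162.
By inclusion–exclusion the count is 1140 − 1176 + 162 = 126.

126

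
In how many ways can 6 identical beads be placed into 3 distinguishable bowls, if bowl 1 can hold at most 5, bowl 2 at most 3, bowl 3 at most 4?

18

Without the upper bounds there are C(8,2) = 28 ways to split 6 among 3 bowls.
Subtract solutions that violate a single cap (substitute x_i' = x_i − (cap_i+1)): x_1 ≥ 6 gives C(2,2) = 1; x_2 ≥ 4 gives C(4,2) = 6; x_3 ≥ 5 gives C(3,2) = 3. Together 10.
No two caps can be exceeded simultaneously, so the pair terms are all 0.
By inclusion–exclusion the count is 28 − 10 + 0 = 18.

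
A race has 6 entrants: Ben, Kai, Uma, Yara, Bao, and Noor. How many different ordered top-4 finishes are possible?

This is an ordered selection of 4 from 6: P(6,4).
That gives 6 × 5 × 4 × 3 = 360.

360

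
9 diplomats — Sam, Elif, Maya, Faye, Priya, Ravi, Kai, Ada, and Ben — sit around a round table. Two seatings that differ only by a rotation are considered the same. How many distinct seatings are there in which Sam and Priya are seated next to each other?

10080

Glue Sam and Priya into a block (2 internal orders). Seating 8 units around a circle gives (7)! arrangements.
So 2 × (7)! = 2 × 5040 = 10080.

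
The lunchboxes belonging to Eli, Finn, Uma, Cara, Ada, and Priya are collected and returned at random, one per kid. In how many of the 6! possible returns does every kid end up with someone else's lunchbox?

265

Let Aᵢ be the assignments in which kid i gets their own lunchbox. We want the size of the complement of A₁∪…∪A_6.
By inclusion–exclusion this is Σ_{j=0}^{6} (−1)^j C(6,j)·(6−j)!.
Computing: 720 − 720 + 360 − 120 + 30 − 6 + 1 = 265.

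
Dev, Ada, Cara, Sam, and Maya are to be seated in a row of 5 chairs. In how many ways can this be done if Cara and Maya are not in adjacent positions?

72

Of the 5! = 120 arrangements, those with Cara and Maya adjacent number 2 × 4! = 48 (treat the pair as a block with 2 internal orders).
So 120 − 48 = 72 arrangements keep them apart.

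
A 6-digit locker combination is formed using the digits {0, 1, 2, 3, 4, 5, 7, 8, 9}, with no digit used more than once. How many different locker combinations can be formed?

Choose and order 6 of the 9 symbols: the first digit has 9 options, the next 8, and so on down to 4.
9 × 8 × 7 × 6 × 5 × 4 = 60480.

60480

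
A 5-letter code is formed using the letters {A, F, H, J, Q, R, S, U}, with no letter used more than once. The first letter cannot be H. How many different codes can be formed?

5880

The first letter has 8−1 = 7 choices (anything except H).
The remaining 4 letters are filled from the other 7 symbols without repetition: 7 × 6 × 5 × 4 = 840.
Total: 7 × 840 = 5880.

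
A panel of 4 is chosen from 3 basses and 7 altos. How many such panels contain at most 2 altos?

Split by how many altos are chosen (0 through 2).
Sum: C(7,0)·C(3,4) + C(7,1)·C(3,3) + C(7,2)·C(3,2) = 0 + 7 + 63 = 70.

70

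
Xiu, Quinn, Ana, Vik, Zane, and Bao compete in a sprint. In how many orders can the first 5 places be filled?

720

This is an ordered selection of 5 from 6: P(6,5).
That gives 6 × 5 × 4 × 3 × 2 = 720.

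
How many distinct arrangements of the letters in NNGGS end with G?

12

Fix G in the last position and arrange the remaining 4 letters.
Those 4 letters have N appearing twice, giving (4)!/(2!) = 12.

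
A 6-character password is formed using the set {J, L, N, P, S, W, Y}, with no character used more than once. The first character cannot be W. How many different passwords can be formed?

4320

The first character has 7−1 = 6 choices (anything except W).
The remaining 5 characters are filled from the other 6 symbols without repetition: 6 × 5 × 4 × 3 × 2 = 720.
Total: 6 × 720 = 4320.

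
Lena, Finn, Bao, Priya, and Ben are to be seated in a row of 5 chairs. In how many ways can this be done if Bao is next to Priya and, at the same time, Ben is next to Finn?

Treat {Bao,Priya} as one block (2 orders) and {Ben,Finn} as another (2 orders).
That leaves 3 units to arrange: 2 × 2 × 3! = 4 × 6 = 24.

24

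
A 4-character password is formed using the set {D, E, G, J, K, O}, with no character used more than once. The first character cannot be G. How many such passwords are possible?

The first character has 6−1 = 5 choices (anything except G).
The remaining 3 characters are filled from the other 5 symbols without repetition: 5 × 4 × 3 = 60.
Total: 5 × 60 = 300.

300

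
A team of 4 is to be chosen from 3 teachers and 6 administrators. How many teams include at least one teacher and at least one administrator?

Unrestricted: C(9,4) = 126 ways to pick any 4 of the 9.
Subtract selections that omit an entire group: no teachers → C(6,4) = 15; no administrators → C(3,4) = 0.
Both groups omitted at once is impossible, so 126 − 15 = 111.

111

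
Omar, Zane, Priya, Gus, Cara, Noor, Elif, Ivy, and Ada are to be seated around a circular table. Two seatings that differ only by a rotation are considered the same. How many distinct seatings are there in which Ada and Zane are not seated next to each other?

30240

Without the restriction there are (8)! = 40320 seatings.
Seatings with Ada beside Zane: treat them as a block with 2 internal orders, giving 2 × (7)! = 10080.
Subtracting, 40320 − 10080 = 30240.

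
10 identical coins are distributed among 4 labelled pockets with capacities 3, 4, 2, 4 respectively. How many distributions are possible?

19

Without the upper bounds there are C(13,3) = 286 ways to split 10 among 4 pockets.
Subtract solutions that violate a single cap (substitute x_i' = x_i − (cap_i+1)): x_1 ≥ 4 gives C(9,3) = 84; x_2 ≥ 5 gives C(8,3) = 56; x_3 ≥ 3 gives C(10,3) = 120; x_4 ≥ 5 gives C(8,3) = 56. Together 316.
Add back pairs where two caps are both exceeded: 4 + 20 + 4 + 10 + 1 + 10 = 49.
By inclusion–exclusion the count is 286 − 316 + 49 = 19.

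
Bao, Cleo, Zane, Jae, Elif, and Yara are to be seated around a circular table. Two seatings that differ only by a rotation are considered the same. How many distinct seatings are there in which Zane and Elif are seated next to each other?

48

Treat {Zane, Elif} as one unit (2 internal orders) and seat the resulting 5 units around the table: (4)! circular arrangements.
So 2 × (4)! = 2 × 24 = 48.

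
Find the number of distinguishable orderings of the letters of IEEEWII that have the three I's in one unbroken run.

Treat the 3 copies of I as a single block. The multiset to arrange is then {III, E, E, E, W}, 5 items in all.
That gives (5)!/(3!) = 20 arrangements.

20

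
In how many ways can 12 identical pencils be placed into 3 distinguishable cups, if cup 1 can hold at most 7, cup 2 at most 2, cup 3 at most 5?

6

By stars and bars, unrestricted non-negative solutions to x_1+…+x_3 = 12 number C(12+2,2) = 91.
Subtract solutions that violate a single cap (substitute x_i' = x_i − (cap_i+1)): x_1 ≥ 8 gives C(6,2) = 15; x_2 ≥ 3 gives C(11,2) = 55; x_3 ≥ 6 gives C(8,2) = 28. Together 98.
Add back pairs where two caps are both exceeded: 3 + 0 + 10 = 13.
By inclusion–exclusion the count is 91 − 98 + 13 = 6.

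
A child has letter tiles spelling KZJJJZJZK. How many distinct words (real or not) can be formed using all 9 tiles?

1260

The 9 letters of KZJJJZJZK have repeats: J appearing 4 times, K appearing twice, and Z appearing 3 times.
The number of distinct arrangements is 9!/(4!·3!·2!) = 362880/288 = 1260.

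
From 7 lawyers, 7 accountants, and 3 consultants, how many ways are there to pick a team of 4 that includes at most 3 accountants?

2345

Split by how many accountants are chosen (0 through 3).
Sum: C(7,0)·C(10,4) + C(7,1)·C(10,3) + C(7,2)·C(10,2) + C(7,3)·C(10,1) = 210 + 840 + 945 + 350 = 2345.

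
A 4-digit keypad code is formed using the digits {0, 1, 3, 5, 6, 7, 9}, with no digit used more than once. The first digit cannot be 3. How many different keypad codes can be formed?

720

The first digit has 7−1 = 6 choices (anything except 3).
The remaining 3 digits are filled from the other 6 symbols without repetition: 6 × 5 × 4 = 120.
Total: 6 × 120 = 720.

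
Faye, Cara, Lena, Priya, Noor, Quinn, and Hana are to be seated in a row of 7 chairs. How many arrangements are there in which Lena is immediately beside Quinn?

Treat {Lena, Quinn} as a single unit. There are 6 units to order, and the pair itself can be ordered 2 ways.
That gives 2 × 6! = 2 × 720 = 1440.

1440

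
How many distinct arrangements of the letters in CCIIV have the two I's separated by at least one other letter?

Total arrangements of CCIIV: 5!/(2!·2!) = 30.
If the two I's are adjacent, glue them into one block, leaving 4 items to arrange: (4)!/(2!) = 12 ways.
Hence 30 − 12 = 18.

18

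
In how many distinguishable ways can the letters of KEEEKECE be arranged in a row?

168

KEEEKECE has 8 letters with E appearing 5 times and K appearing twice.
Dividing 8! = 40320 by 5!·2! = 240 for the repeated letters gives 168.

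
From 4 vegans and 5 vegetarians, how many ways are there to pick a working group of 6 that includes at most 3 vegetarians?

Split by how many vegetarians are chosen (0 through 3).
Sum: C(5,0)·C(4,6) + C(5,1)·C(4,5) + C(5,2)·C(4,4) + C(5,3)·C(4,3) = 0 + 0 + 10 + 40 = 50.

50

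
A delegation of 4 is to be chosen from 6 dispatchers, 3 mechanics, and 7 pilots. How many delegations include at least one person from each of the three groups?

819

With no constraint there are C(16,4) = 1820 possible selections.
Subtract selections that omit an entire group: no dispatchers → C(10,4) = 210; no mechanics → C(13,4) = 715; no pilots → C(9,4) = 126.
Add back selections omitting two groups (i.e. drawn from a single group): C(6,4) + C(3,4) + C(7,4) = 50.
By inclusion–exclusion: 1820 − 1051 + 50 = 819.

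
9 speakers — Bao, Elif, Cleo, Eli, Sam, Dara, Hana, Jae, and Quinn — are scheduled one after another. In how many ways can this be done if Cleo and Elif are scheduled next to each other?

Treat {Cleo, Elif} as a single unit. There are 8 units to order, and the pair itself can be ordered 2 ways.
So the count is 2·(8)! = 80640.

80640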